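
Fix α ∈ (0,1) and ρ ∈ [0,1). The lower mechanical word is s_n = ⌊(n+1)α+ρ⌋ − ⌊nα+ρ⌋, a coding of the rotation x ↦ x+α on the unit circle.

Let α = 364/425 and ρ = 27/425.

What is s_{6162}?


1

(n+1)α + ρ = (6163·364 + 27) / 425 = 2243359/425
nα + ρ     = (6162·364 + 27) / 425 = 2242995/425
⌊2243359/425⌋ = 5278,  ⌊2242995/425⌋ = 5277
s_{6162} = 5278 − 5277 = 1


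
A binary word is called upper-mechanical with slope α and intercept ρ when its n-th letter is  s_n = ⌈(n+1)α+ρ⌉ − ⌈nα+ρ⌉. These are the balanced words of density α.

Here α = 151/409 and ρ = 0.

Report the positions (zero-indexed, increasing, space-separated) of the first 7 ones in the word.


n=0: ⌈151/409⌉−⌈0/409⌉ = 1−0 = 1  ← one
n=1: ⌈302/409⌉−⌈151/409⌉ = 1−1 = 0
n=2: ⌈453/409⌉−⌈302/409⌉ = 2−1 = 1  ← one
n=3: ⌈604/409⌉−⌈453/409⌉ = 2−2 = 0
n=4: ⌈755/409⌉−⌈604/409⌉ = 2−2 = 0
n=5: ⌈906/409⌉−⌈755/409⌉ = 3−2 = 1  ← one
n=6: ⌈1057/409⌉−⌈906/409⌉ = 3−3 = 0
n=7: ⌈1208/409⌉−⌈1057/409⌉ = 3−3 = 0
n=8: ⌈1359/409⌉−⌈1208/409⌉ = 4−3 = 1  ← one
n=9: ⌈1510/409⌉−⌈1359/409⌉ = 4−4 = 0
n=10: ⌈1661/409⌉−⌈1510/409⌉ = 5−4 = 1  ← one
n=11: ⌈1812/409⌉−⌈1661/409⌉ = 5−5 = 0
n=12: ⌈1963/409⌉−⌈1812/409⌉ = 5−5 = 0
n=13: ⌈2114/409⌉−⌈1963/409⌉ = 6−5 = 1  ← one
n=14: ⌈2265/409⌉−⌈2114/409⌉ = 6−6 = 0
n=15: ⌈2416/409⌉−⌈2265/409⌉ = 6−6 = 0
n=16: ⌈2567/409⌉−⌈2416/409⌉ = 7−6 = 1  ← one
positions of the first 7 ones: 0 2 5 8 10 13 16

0 2 5 8 10 13 16


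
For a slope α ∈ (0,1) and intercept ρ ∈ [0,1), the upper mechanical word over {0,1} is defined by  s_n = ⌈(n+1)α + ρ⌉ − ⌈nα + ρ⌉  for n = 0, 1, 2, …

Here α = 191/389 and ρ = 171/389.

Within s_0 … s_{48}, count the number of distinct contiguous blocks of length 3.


t_n = ⌈(n·191+171)/389⌉ for n = 0 … 49:
  n=0…9: ⌈171/389⌉=1 ⌈362/389⌉=1 ⌈553/389⌉=2 ⌈744/389⌉=2 ⌈935/389⌉=3 ⌈1126/389⌉=3 ⌈1317/389⌉=4 ⌈1508/389⌉=4 ⌈1699/389⌉=5 ⌈1890/389⌉=5
  n=10…19: ⌈2081/389⌉=6 ⌈2272/389⌉=6 ⌈2463/389⌉=7 ⌈2654/389⌉=7 ⌈2845/389⌉=8 ⌈3036/389⌉=8 ⌈3227/389⌉=9 ⌈3418/389⌉=9 ⌈3609/389⌉=10 ⌈3800/389⌉=10
  n=20…29: ⌈3991/389⌉=11 ⌈4182/389⌉=11 ⌈4373/389⌉=12 ⌈4564/389⌉=12 ⌈4755/389⌉=13 ⌈4946/389⌉=13 ⌈5137/389⌉=14 ⌈5328/389⌉=14 ⌈5519/389⌉=15 ⌈5710/389⌉=15
  n=30…39: ⌈5901/389⌉=16 ⌈6092/389⌉=16 ⌈6283/389⌉=17 ⌈6474/389⌉=17 ⌈6665/389⌉=18 ⌈6856/389⌉=18 ⌈7047/389⌉=19 ⌈7238/389⌉=19 ⌈7429/389⌉=20 ⌈7620/389⌉=20
  n=40…49: ⌈7811/389⌉=21 ⌈8002/389⌉=21 ⌈8193/389⌉=22 ⌈8384/389⌉=22 ⌈8575/389⌉=23 ⌈8766/389⌉=23 ⌈8957/389⌉=24 ⌈9148/389⌉=24 ⌈9339/389⌉=25 ⌈9530/389⌉=25
s_n = t_(n+1) − t_n for n = 0 … 48 gives
prefix = 0101010101010101010101010101010101010101010101010
slide a length-3 window over [0..2] … [46..48] (47 windows); first occurrence of each distinct factor:
  [  0..  2] 010
  [  1..  3] 101
  (the other 45 windows repeat one of these)
distinct factors: {010, 101}
count = 2  (Sturmian bound for length 3 is 4)

2


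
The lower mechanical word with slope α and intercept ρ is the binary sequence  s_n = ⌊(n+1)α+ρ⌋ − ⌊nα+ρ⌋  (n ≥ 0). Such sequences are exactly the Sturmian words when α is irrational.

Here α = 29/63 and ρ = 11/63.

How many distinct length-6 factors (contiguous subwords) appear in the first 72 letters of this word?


t_n = ⌊(n·29+11)/63⌋ for n = 0 … 72:
  n=0…9: ⌊11/63⌋=0 ⌊40/63⌋=0 ⌊69/63⌋=1 ⌊98/63⌋=1 ⌊127/63⌋=2 ⌊156/63⌋=2 ⌊185/63⌋=2 ⌊214/63⌋=3 ⌊243/63⌋=3 ⌊272/63⌋=4
  n=10…19: ⌊301/63⌋=4 ⌊330/63⌋=5 ⌊359/63⌋=5 ⌊388/63⌋=6 ⌊417/63⌋=6 ⌊446/63⌋=7 ⌊475/63⌋=7 ⌊504/63⌋=8 ⌊533/63⌋=8 ⌊562/63⌋=8
  n=20…29: ⌊591/63⌋=9 ⌊620/63⌋=9 ⌊649/63⌋=10 ⌊678/63⌋=10 ⌊707/63⌋=11 ⌊736/63⌋=11 ⌊765/63⌋=12 ⌊794/63⌋=12 ⌊823/63⌋=13 ⌊852/63⌋=13
  n=30…39: ⌊881/63⌋=13 ⌊910/63⌋=14 ⌊939/63⌋=14 ⌊968/63⌋=15 ⌊997/63⌋=15 ⌊1026/63⌋=16 ⌊1055/63⌋=16 ⌊1084/63⌋=17 ⌊1113/63⌋=17 ⌊1142/63⌋=18
  n=40…49: ⌊1171/63⌋=18 ⌊1200/63⌋=19 ⌊1229/63⌋=19 ⌊1258/63⌋=19 ⌊1287/63⌋=20 ⌊1316/63⌋=20 ⌊1345/63⌋=21 ⌊1374/63⌋=21 ⌊1403/63⌋=22 ⌊1432/63⌋=22
  n=50…59: ⌊1461/63⌋=23 ⌊1490/63⌋=23 ⌊1519/63⌋=24 ⌊1548/63⌋=24 ⌊1577/63⌋=25 ⌊1606/63⌋=25 ⌊1635/63⌋=25 ⌊1664/63⌋=26 ⌊1693/63⌋=26 ⌊1722/63⌋=27
  n=60…69: ⌊1751/63⌋=27 ⌊1780/63⌋=28 ⌊1809/63⌋=28 ⌊1838/63⌋=29 ⌊1867/63⌋=29 ⌊1896/63⌋=30 ⌊1925/63⌋=30 ⌊1954/63⌋=31 ⌊1983/63⌋=31 ⌊2012/63⌋=31
  n=70…72: ⌊2041/63⌋=32 ⌊2070/63⌋=32 ⌊2099/63⌋=33
s_n = t_(n+1) − t_n for n = 0 … 71 gives
prefix = 010100101010101010010101010100101010101010010101010101001010101010100101
slide a length-6 window over [0..5] … [66..71] (67 windows); first occurrence of each distinct factor:
  [  0..  5] 010100
  [  1..  6] 101001
  [  2..  7] 010010
  [  3..  8] 100101
  [  4..  9] 001010
  [  5.. 10] 010101
  [  6.. 11] 101010
  (the other 60 windows repeat one of these)
distinct factors: {001010, 010010, 010100, 010101, 100101, 101001, 101010}
count = 7  (Sturmian bound for length 6 is 7)

7


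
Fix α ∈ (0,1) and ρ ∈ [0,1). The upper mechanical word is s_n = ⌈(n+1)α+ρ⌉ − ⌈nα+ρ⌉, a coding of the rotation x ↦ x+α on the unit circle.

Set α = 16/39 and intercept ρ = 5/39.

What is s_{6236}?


(n+1)α + ρ = (6237·16 + 5) / 39 = 99797/39
nα + ρ     = (6236·16 + 5) / 39 = 99781/39
⌈99797/39⌉ = 2559,  ⌈99781/39⌉ = 2559
s_{6236} = 2559 − 2559 = 0

0


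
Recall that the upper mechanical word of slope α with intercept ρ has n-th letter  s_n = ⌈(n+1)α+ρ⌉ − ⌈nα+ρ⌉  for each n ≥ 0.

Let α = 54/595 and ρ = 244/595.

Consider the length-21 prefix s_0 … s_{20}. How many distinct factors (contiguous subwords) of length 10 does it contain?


11

t_n = ⌈(n·54+244)/595⌉ for n = 0 … 21:
  n=0…9: ⌈244/595⌉=1 ⌈298/595⌉=1 ⌈352/595⌉=1 ⌈406/595⌉=1 ⌈460/595⌉=1 ⌈514/595⌉=1 ⌈568/595⌉=1 ⌈622/595⌉=2 ⌈676/595⌉=2 ⌈730/595⌉=2
  n=10…19: ⌈784/595⌉=2 ⌈838/595⌉=2 ⌈892/595⌉=2 ⌈946/595⌉=2 ⌈1000/595⌉=2 ⌈1054/595⌉=2 ⌈1108/595⌉=2 ⌈1162/595⌉=2 ⌈1216/595⌉=3 ⌈1270/595⌉=3
  n=20…21: ⌈1324/595⌉=3 ⌈1378/595⌉=3
s_n = t_(n+1) − t_n for n = 0 … 20 gives
prefix = 000000100000000001000
slide a length-10 window over [0..9] … [11..20] (12 windows); first occurrence of each distinct factor:
  [  0..  9] 0000001000
  [  1.. 10] 0000010000
  [  2.. 11] 0000100000
  [  3.. 12] 0001000000
  [  4.. 13] 0010000000
  [  5.. 14] 0100000000
  [  6.. 15] 1000000000
  [  7.. 16] 0000000000
  [  8.. 17] 0000000001
  [  9.. 18] 0000000010
  [ 10.. 19] 0000000100
  (the other 1 window repeats one of these)
distinct factors: {0000000000, 0000000001, 0000000010, 0000000100, 0000001000, 0000010000, 0000100000, 0001000000, 0010000000, 0100000000, 1000000000}
count = 11  (Sturmian bound for length 10 is 11)


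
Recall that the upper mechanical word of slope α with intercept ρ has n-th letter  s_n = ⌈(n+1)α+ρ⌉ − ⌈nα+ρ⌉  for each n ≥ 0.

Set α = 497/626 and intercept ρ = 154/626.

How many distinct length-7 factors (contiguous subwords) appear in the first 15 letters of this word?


8

t_n = ⌈(n·497+154)/626⌉ for n = 0 … 15:
  n=0…9: ⌈154/626⌉=1 ⌈651/626⌉=2 ⌈1148/626⌉=2 ⌈1645/626⌉=3 ⌈2142/626⌉=4 ⌈2639/626⌉=5 ⌈3136/626⌉=6 ⌈3633/626⌉=6 ⌈4130/626⌉=7 ⌈4627/626⌉=8
  n=10…15: ⌈5124/626⌉=9 ⌈5621/626⌉=9 ⌈6118/626⌉=10 ⌈6615/626⌉=11 ⌈7112/626⌉=12 ⌈7609/626⌉=13
s_n = t_(n+1) − t_n for n = 0 … 14 gives
prefix = 101111011101111
slide a length-7 window over [0..6] … [8..14] (9 windows); first occurrence of each distinct factor:
  [  0..  6] 1011110
  [  1..  7] 0111101
  [  2..  8] 1111011
  [  3..  9] 1110111
  [  4.. 10] 1101110
  [  5.. 11] 1011101
  [  6.. 12] 0111011
  [  8.. 14] 1101111
  (the other 1 window repeats one of these)
distinct factors: {0111011, 0111101, 1011101, 1011110, 1101110, 1101111, 1110111, 1111011}
count = 8  (Sturmian bound for length 7 is 8)


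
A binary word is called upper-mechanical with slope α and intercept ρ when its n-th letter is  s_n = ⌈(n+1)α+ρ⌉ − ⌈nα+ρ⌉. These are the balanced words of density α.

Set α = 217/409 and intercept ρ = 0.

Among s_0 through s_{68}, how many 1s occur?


#1s = Σ_{n=0}^{68} s_n = Σ_{n=0}^{68} (⌈(n+1)α+ρ⌉ − ⌈nα+ρ⌉)
the sum telescopes: every ⌈nα+ρ⌉ with 0 < n < 69 appears once with + and once with −, leaving ⌈69α+ρ⌉ − ⌈0·α+ρ⌉
69α + ρ = (69·217) / 409 = 14973/409
ρ = 0/409
⌈14973/409⌉ = 37,  ⌈0/409⌉ = 0
#1s = 37 − 0 = 37

37


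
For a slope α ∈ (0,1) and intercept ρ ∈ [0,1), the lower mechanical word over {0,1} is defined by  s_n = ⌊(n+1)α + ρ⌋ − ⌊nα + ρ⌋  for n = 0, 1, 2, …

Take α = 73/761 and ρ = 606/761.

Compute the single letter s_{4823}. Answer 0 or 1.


(n+1)α + ρ = (4824·73 + 606) / 761 = 352758/761
nα + ρ     = (4823·73 + 606) / 761 = 352685/761
⌊352758/761⌋ = 463,  ⌊352685/761⌋ = 463
s_{4823} = 463 − 463 = 0

0


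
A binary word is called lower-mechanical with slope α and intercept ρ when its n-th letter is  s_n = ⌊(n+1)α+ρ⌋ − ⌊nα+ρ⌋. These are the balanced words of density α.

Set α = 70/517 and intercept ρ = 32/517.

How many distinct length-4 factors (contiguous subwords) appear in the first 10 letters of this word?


t_n = ⌊(n·70+32)/517⌋ for n = 0 … 10:
  n=0…9: ⌊32/517⌋=0 ⌊102/517⌋=0 ⌊172/517⌋=0 ⌊242/517⌋=0 ⌊312/517⌋=0 ⌊382/517⌋=0 ⌊452/517⌋=0 ⌊522/517⌋=1 ⌊592/517⌋=1 ⌊662/517⌋=1
  n=10: ⌊732/517⌋=1
s_n = t_(n+1) − t_n for n = 0 … 9 gives
prefix = 0000001000
slide a length-4 window over [0..3] … [6..9] (7 windows); first occurrence of each distinct factor:
  [  0..  3] 0000
  [  3..  6] 0001
  [  4..  7] 0010
  [  5..  8] 0100
  [  6..  9] 1000
  (the other 2 windows repeat one of these)
distinct factors: {0000, 0001, 0010, 0100, 1000}
count = 5  (Sturmian bound for length 4 is 5)

5


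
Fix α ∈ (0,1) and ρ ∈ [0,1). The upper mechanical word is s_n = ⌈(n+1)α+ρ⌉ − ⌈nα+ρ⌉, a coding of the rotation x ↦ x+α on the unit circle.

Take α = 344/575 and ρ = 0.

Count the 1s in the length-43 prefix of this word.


#1s = Σ_{n=0}^{42} s_n = Σ_{n=0}^{42} (⌈(n+1)α+ρ⌉ − ⌈nα+ρ⌉)
the sum telescopes: every ⌈nα+ρ⌉ with 0 < n < 43 appears once with + and once with −, leaving ⌈43α+ρ⌉ − ⌈0·α+ρ⌉
43α + ρ = (43·344) / 575 = 14792/575
ρ = 0/575
⌈14792/575⌉ = 26,  ⌈0/575⌉ = 0
#1s = 26 − 0 = 26

26


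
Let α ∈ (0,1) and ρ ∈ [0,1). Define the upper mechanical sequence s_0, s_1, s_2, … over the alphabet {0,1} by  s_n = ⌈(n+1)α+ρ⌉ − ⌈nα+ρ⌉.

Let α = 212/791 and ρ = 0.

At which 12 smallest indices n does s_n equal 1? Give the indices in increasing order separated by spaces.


0 3 7 11 14 18 22 26 29 33 37 41

n=0: ⌈212/791⌉−⌈0/791⌉ = 1−0 = 1  ← one
n=1: ⌈424/791⌉−⌈212/791⌉ = 1−1 = 0
n=2: ⌈636/791⌉−⌈424/791⌉ = 1−1 = 0
n=3: ⌈848/791⌉−⌈636/791⌉ = 2−1 = 1  ← one
n=4: ⌈1060/791⌉−⌈848/791⌉ = 2−2 = 0
n=5: ⌈1272/791⌉−⌈1060/791⌉ = 2−2 = 0
n=6: ⌈1484/791⌉−⌈1272/791⌉ = 2−2 = 0
n=7: ⌈1696/791⌉−⌈1484/791⌉ = 3−2 = 1  ← one
n=8: ⌈1908/791⌉−⌈1696/791⌉ = 3−3 = 0
n=9: ⌈2120/791⌉−⌈1908/791⌉ = 3−3 = 0
n=10: ⌈2332/791⌉−⌈2120/791⌉ = 3−3 = 0
n=11: ⌈2544/791⌉−⌈2332/791⌉ = 4−3 = 1  ← one
n=12: ⌈2756/791⌉−⌈2544/791⌉ = 4−4 = 0
n=13: ⌈2968/791⌉−⌈2756/791⌉ = 4−4 = 0
n=14: ⌈3180/791⌉−⌈2968/791⌉ = 5−4 = 1  ← one
n=15: ⌈3392/791⌉−⌈3180/791⌉ = 5−5 = 0
n=16: ⌈3604/791⌉−⌈3392/791⌉ = 5−5 = 0
n=17: ⌈3816/791⌉−⌈3604/791⌉ = 5−5 = 0
n=18: ⌈4028/791⌉−⌈3816/791⌉ = 6−5 = 1  ← one
n=19: ⌈4240/791⌉−⌈4028/791⌉ = 6−6 = 0
n=20: ⌈4452/791⌉−⌈4240/791⌉ = 6−6 = 0
n=21: ⌈4664/791⌉−⌈4452/791⌉ = 6−6 = 0
n=22: ⌈4876/791⌉−⌈4664/791⌉ = 7−6 = 1  ← one
n=23: ⌈5088/791⌉−⌈4876/791⌉ = 7−7 = 0
n=24: ⌈5300/791⌉−⌈5088/791⌉ = 7−7 = 0
n=25: ⌈5512/791⌉−⌈5300/791⌉ = 7−7 = 0
n=26: ⌈5724/791⌉−⌈5512/791⌉ = 8−7 = 1  ← one
n=27: ⌈5936/791⌉−⌈5724/791⌉ = 8−8 = 0
n=28: ⌈6148/791⌉−⌈5936/791⌉ = 8−8 = 0
n=29: ⌈6360/791⌉−⌈6148/791⌉ = 9−8 = 1  ← one
n=30: ⌈6572/791⌉−⌈6360/791⌉ = 9−9 = 0
n=31: ⌈6784/791⌉−⌈6572/791⌉ = 9−9 = 0
n=32: ⌈6996/791⌉−⌈6784/791⌉ = 9−9 = 0
n=33: ⌈7208/791⌉−⌈6996/791⌉ = 10−9 = 1  ← one
n=34: ⌈7420/791⌉−⌈7208/791⌉ = 10−10 = 0
n=35: ⌈7632/791⌉−⌈7420/791⌉ = 10−10 = 0
n=36: ⌈7844/791⌉−⌈7632/791⌉ = 10−10 = 0
n=37: ⌈8056/791⌉−⌈7844/791⌉ = 11−10 = 1  ← one
n=38: ⌈8268/791⌉−⌈8056/791⌉ = 11−11 = 0
n=39: ⌈8480/791⌉−⌈8268/791⌉ = 11−11 = 0
n=40: ⌈8692/791⌉−⌈8480/791⌉ = 11−11 = 0
n=41: ⌈8904/791⌉−⌈8692/791⌉ = 12−11 = 1  ← one
positions of the first 12 ones: 0 3 7 11 14 18 22 26 29 33 37 41


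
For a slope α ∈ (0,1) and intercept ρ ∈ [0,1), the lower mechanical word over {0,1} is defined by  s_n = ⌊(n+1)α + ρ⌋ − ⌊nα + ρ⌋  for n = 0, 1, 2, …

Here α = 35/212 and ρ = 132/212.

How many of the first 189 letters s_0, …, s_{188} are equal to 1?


#1s = Σ_{n=0}^{188} s_n = Σ_{n=0}^{188} (⌊(n+1)α+ρ⌋ − ⌊nα+ρ⌋)
the sum telescopes: every ⌊nα+ρ⌋ with 0 < n < 189 appears once with + and once with −, leaving ⌊189α+ρ⌋ − ⌊0·α+ρ⌋
189α + ρ = (189·35 + 132) / 212 = 6747/212
ρ = 132/212
⌊6747/212⌋ = 31,  ⌊132/212⌋ = 0
#1s = 31 − 0 = 31

31


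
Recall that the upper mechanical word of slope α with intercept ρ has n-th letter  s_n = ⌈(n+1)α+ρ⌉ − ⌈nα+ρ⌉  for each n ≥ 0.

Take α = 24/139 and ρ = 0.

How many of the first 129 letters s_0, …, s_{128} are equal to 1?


#1s = Σ_{n=0}^{128} s_n = Σ_{n=0}^{128} (⌈(n+1)α+ρ⌉ − ⌈nα+ρ⌉)
the sum telescopes: every ⌈nα+ρ⌉ with 0 < n < 129 appears once with + and once with −, leaving ⌈129α+ρ⌉ − ⌈0·α+ρ⌉
129α + ρ = (129·24) / 139 = 3096/139
ρ = 0/139
⌈3096/139⌉ = 23,  ⌈0/139⌉ = 0
#1s = 23 − 0 = 23

23


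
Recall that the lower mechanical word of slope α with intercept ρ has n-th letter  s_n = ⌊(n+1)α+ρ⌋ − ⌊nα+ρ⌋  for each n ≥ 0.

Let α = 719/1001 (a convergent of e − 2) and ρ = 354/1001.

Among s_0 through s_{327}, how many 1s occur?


235

#1s = Σ_{n=0}^{327} s_n = Σ_{n=0}^{327} (⌊(n+1)α+ρ⌋ − ⌊nα+ρ⌋)
the sum telescopes: every ⌊nα+ρ⌋ with 0 < n < 328 appears once with + and once with −, leaving ⌊328α+ρ⌋ − ⌊0·α+ρ⌋
328α + ρ = (328·719 + 354) / 1001 = 236186/1001
ρ = 354/1001
⌊236186/1001⌋ = 235,  ⌊354/1001⌋ = 0
#1s = 235 − 0 = 235


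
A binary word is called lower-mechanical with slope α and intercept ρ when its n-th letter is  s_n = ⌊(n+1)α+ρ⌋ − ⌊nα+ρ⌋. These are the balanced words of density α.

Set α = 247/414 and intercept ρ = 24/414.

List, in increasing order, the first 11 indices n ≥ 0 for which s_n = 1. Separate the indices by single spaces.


n=0: ⌊271/414⌋−⌊24/414⌋ = 0−0 = 0
n=1: ⌊518/414⌋−⌊271/414⌋ = 1−0 = 1  ← one
n=2: ⌊765/414⌋−⌊518/414⌋ = 1−1 = 0
n=3: ⌊1012/414⌋−⌊765/414⌋ = 2−1 = 1  ← one
n=4: ⌊1259/414⌋−⌊1012/414⌋ = 3−2 = 1  ← one
n=5: ⌊1506/414⌋−⌊1259/414⌋ = 3−3 = 0
n=6: ⌊1753/414⌋−⌊1506/414⌋ = 4−3 = 1  ← one
n=7: ⌊2000/414⌋−⌊1753/414⌋ = 4−4 = 0
n=8: ⌊2247/414⌋−⌊2000/414⌋ = 5−4 = 1  ← one
n=9: ⌊2494/414⌋−⌊2247/414⌋ = 6−5 = 1  ← one
n=10: ⌊2741/414⌋−⌊2494/414⌋ = 6−6 = 0
n=11: ⌊2988/414⌋−⌊2741/414⌋ = 7−6 = 1  ← one
n=12: ⌊3235/414⌋−⌊2988/414⌋ = 7−7 = 0
n=13: ⌊3482/414⌋−⌊3235/414⌋ = 8−7 = 1  ← one
n=14: ⌊3729/414⌋−⌊3482/414⌋ = 9−8 = 1  ← one
n=15: ⌊3976/414⌋−⌊3729/414⌋ = 9−9 = 0
n=16: ⌊4223/414⌋−⌊3976/414⌋ = 10−9 = 1  ← one
n=17: ⌊4470/414⌋−⌊4223/414⌋ = 10−10 = 0
n=18: ⌊4717/414⌋−⌊4470/414⌋ = 11−10 = 1  ← one
positions of the first 11 ones: 1 3 4 6 8 9 11 13 14 16 18

1 3 4 6 8 9 11 13 14 16 18


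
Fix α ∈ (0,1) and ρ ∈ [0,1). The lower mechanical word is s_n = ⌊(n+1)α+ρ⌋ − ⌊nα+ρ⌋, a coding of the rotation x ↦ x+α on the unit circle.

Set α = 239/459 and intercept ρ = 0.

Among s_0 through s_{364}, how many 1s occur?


190

#1s = Σ_{n=0}^{364} s_n = Σ_{n=0}^{364} (⌊(n+1)α+ρ⌋ − ⌊nα+ρ⌋)
the sum telescopes: every ⌊nα+ρ⌋ with 0 < n < 365 appears once with + and once with −, leaving ⌊365α+ρ⌋ − ⌊0·α+ρ⌋
365α + ρ = (365·239) / 459 = 87235/459
ρ = 0/459
⌊87235/459⌋ = 190,  ⌊0/459⌋ = 0
#1s = 190 − 0 = 190


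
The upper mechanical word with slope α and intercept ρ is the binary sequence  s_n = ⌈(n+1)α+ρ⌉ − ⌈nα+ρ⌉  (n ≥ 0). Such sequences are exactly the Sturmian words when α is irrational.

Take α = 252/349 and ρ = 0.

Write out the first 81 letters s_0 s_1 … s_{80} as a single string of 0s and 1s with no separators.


n=0: ⌈(1·252)/349⌉ − ⌈(0·252)/349⌉ = ⌈252/349⌉ − ⌈0/349⌉ = 1 − 0 = 1
n=1: ⌈(2·252)/349⌉ − ⌈(1·252)/349⌉ = ⌈504/349⌉ − ⌈252/349⌉ = 2 − 1 = 1
n=2: ⌈(3·252)/349⌉ − ⌈(2·252)/349⌉ = ⌈756/349⌉ − ⌈504/349⌉ = 3 − 2 = 1
n=3: ⌈(4·252)/349⌉ − ⌈(3·252)/349⌉ = ⌈1008/349⌉ − ⌈756/349⌉ = 3 − 3 = 0
n=4: ⌈(5·252)/349⌉ − ⌈(4·252)/349⌉ = ⌈1260/349⌉ − ⌈1008/349⌉ = 4 − 3 = 1
n=5: ⌈(6·252)/349⌉ − ⌈(5·252)/349⌉ = ⌈1512/349⌉ − ⌈1260/349⌉ = 5 − 4 = 1
n=6: ⌈(7·252)/349⌉ − ⌈(6·252)/349⌉ = ⌈1764/349⌉ − ⌈1512/349⌉ = 6 − 5 = 1
n=7: ⌈(8·252)/349⌉ − ⌈(7·252)/349⌉ = ⌈2016/349⌉ − ⌈1764/349⌉ = 6 − 6 = 0
n=8: ⌈(9·252)/349⌉ − ⌈(8·252)/349⌉ = ⌈2268/349⌉ − ⌈2016/349⌉ = 7 − 6 = 1
n=9: ⌈(10·252)/349⌉ − ⌈(9·252)/349⌉ = ⌈2520/349⌉ − ⌈2268/349⌉ = 8 − 7 = 1
n=10: ⌈(11·252)/349⌉ − ⌈(10·252)/349⌉ = ⌈2772/349⌉ − ⌈2520/349⌉ = 8 − 8 = 0
n=11: ⌈(12·252)/349⌉ − ⌈(11·252)/349⌉ = ⌈3024/349⌉ − ⌈2772/349⌉ = 9 − 8 = 1
n=12: ⌈(13·252)/349⌉ − ⌈(12·252)/349⌉ = ⌈3276/349⌉ − ⌈3024/349⌉ = 10 − 9 = 1
n=13: ⌈(14·252)/349⌉ − ⌈(13·252)/349⌉ = ⌈3528/349⌉ − ⌈3276/349⌉ = 11 − 10 = 1
n=14: ⌈(15·252)/349⌉ − ⌈(14·252)/349⌉ = ⌈3780/349⌉ − ⌈3528/349⌉ = 11 − 11 = 0
n=15: ⌈(16·252)/349⌉ − ⌈(15·252)/349⌉ = ⌈4032/349⌉ − ⌈3780/349⌉ = 12 − 11 = 1
n=16: ⌈(17·252)/349⌉ − ⌈(16·252)/349⌉ = ⌈4284/349⌉ − ⌈4032/349⌉ = 13 − 12 = 1
n=17: ⌈(18·252)/349⌉ − ⌈(17·252)/349⌉ = ⌈4536/349⌉ − ⌈4284/349⌉ = 13 − 13 = 0
n=18: ⌈(19·252)/349⌉ − ⌈(18·252)/349⌉ = ⌈4788/349⌉ − ⌈4536/349⌉ = 14 − 13 = 1
n=19: ⌈(20·252)/349⌉ − ⌈(19·252)/349⌉ = ⌈5040/349⌉ − ⌈4788/349⌉ = 15 − 14 = 1
n=20: ⌈(21·252)/349⌉ − ⌈(20·252)/349⌉ = ⌈5292/349⌉ − ⌈5040/349⌉ = 16 − 15 = 1
n=21: ⌈(22·252)/349⌉ − ⌈(21·252)/349⌉ = ⌈5544/349⌉ − ⌈5292/349⌉ = 16 − 16 = 0
n=22: ⌈(23·252)/349⌉ − ⌈(22·252)/349⌉ = ⌈5796/349⌉ − ⌈5544/349⌉ = 17 − 16 = 1
n=23: ⌈(24·252)/349⌉ − ⌈(23·252)/349⌉ = ⌈6048/349⌉ − ⌈5796/349⌉ = 18 − 17 = 1
n=24: ⌈(25·252)/349⌉ − ⌈(24·252)/349⌉ = ⌈6300/349⌉ − ⌈6048/349⌉ = 19 − 18 = 1
n=25: ⌈(26·252)/349⌉ − ⌈(25·252)/349⌉ = ⌈6552/349⌉ − ⌈6300/349⌉ = 19 − 19 = 0
n=26: ⌈(27·252)/349⌉ − ⌈(26·252)/349⌉ = ⌈6804/349⌉ − ⌈6552/349⌉ = 20 − 19 = 1
n=27: ⌈(28·252)/349⌉ − ⌈(27·252)/349⌉ = ⌈7056/349⌉ − ⌈6804/349⌉ = 21 − 20 = 1
n=28: ⌈(29·252)/349⌉ − ⌈(28·252)/349⌉ = ⌈7308/349⌉ − ⌈7056/349⌉ = 21 − 21 = 0
n=29: ⌈(30·252)/349⌉ − ⌈(29·252)/349⌉ = ⌈7560/349⌉ − ⌈7308/349⌉ = 22 − 21 = 1
n=30: ⌈(31·252)/349⌉ − ⌈(30·252)/349⌉ = ⌈7812/349⌉ − ⌈7560/349⌉ = 23 − 22 = 1
n=31: ⌈(32·252)/349⌉ − ⌈(31·252)/349⌉ = ⌈8064/349⌉ − ⌈7812/349⌉ = 24 − 23 = 1
n=32: ⌈(33·252)/349⌉ − ⌈(32·252)/349⌉ = ⌈8316/349⌉ − ⌈8064/349⌉ = 24 − 24 = 0
n=33: ⌈(34·252)/349⌉ − ⌈(33·252)/349⌉ = ⌈8568/349⌉ − ⌈8316/349⌉ = 25 − 24 = 1
n=34: ⌈(35·252)/349⌉ − ⌈(34·252)/349⌉ = ⌈8820/349⌉ − ⌈8568/349⌉ = 26 − 25 = 1
n=35: ⌈(36·252)/349⌉ − ⌈(35·252)/349⌉ = ⌈9072/349⌉ − ⌈8820/349⌉ = 26 − 26 = 0
n=36: ⌈(37·252)/349⌉ − ⌈(36·252)/349⌉ = ⌈9324/349⌉ − ⌈9072/349⌉ = 27 − 26 = 1
n=37: ⌈(38·252)/349⌉ − ⌈(37·252)/349⌉ = ⌈9576/349⌉ − ⌈9324/349⌉ = 28 − 27 = 1
n=38: ⌈(39·252)/349⌉ − ⌈(38·252)/349⌉ = ⌈9828/349⌉ − ⌈9576/349⌉ = 29 − 28 = 1
n=39: ⌈(40·252)/349⌉ − ⌈(39·252)/349⌉ = ⌈10080/349⌉ − ⌈9828/349⌉ = 29 − 29 = 0
n=40: ⌈(41·252)/349⌉ − ⌈(40·252)/349⌉ = ⌈10332/349⌉ − ⌈10080/349⌉ = 30 − 29 = 1
n=41: ⌈(42·252)/349⌉ − ⌈(41·252)/349⌉ = ⌈10584/349⌉ − ⌈10332/349⌉ = 31 − 30 = 1
n=42: ⌈(43·252)/349⌉ − ⌈(42·252)/349⌉ = ⌈10836/349⌉ − ⌈10584/349⌉ = 32 − 31 = 1
n=43: ⌈(44·252)/349⌉ − ⌈(43·252)/349⌉ = ⌈11088/349⌉ − ⌈10836/349⌉ = 32 − 32 = 0
n=44: ⌈(45·252)/349⌉ − ⌈(44·252)/349⌉ = ⌈11340/349⌉ − ⌈11088/349⌉ = 33 − 32 = 1
n=45: ⌈(46·252)/349⌉ − ⌈(45·252)/349⌉ = ⌈11592/349⌉ − ⌈11340/349⌉ = 34 − 33 = 1
n=46: ⌈(47·252)/349⌉ − ⌈(46·252)/349⌉ = ⌈11844/349⌉ − ⌈11592/349⌉ = 34 − 34 = 0
n=47: ⌈(48·252)/349⌉ − ⌈(47·252)/349⌉ = ⌈12096/349⌉ − ⌈11844/349⌉ = 35 − 34 = 1
n=48: ⌈(49·252)/349⌉ − ⌈(48·252)/349⌉ = ⌈12348/349⌉ − ⌈12096/349⌉ = 36 − 35 = 1
n=49: ⌈(50·252)/349⌉ − ⌈(49·252)/349⌉ = ⌈12600/349⌉ − ⌈12348/349⌉ = 37 − 36 = 1
n=50: ⌈(51·252)/349⌉ − ⌈(50·252)/349⌉ = ⌈12852/349⌉ − ⌈12600/349⌉ = 37 − 37 = 0
n=51: ⌈(52·252)/349⌉ − ⌈(51·252)/349⌉ = ⌈13104/349⌉ − ⌈12852/349⌉ = 38 − 37 = 1
n=52: ⌈(53·252)/349⌉ − ⌈(52·252)/349⌉ = ⌈13356/349⌉ − ⌈13104/349⌉ = 39 − 38 = 1
n=53: ⌈(54·252)/349⌉ − ⌈(53·252)/349⌉ = ⌈13608/349⌉ − ⌈13356/349⌉ = 39 − 39 = 0
n=54: ⌈(55·252)/349⌉ − ⌈(54·252)/349⌉ = ⌈13860/349⌉ − ⌈13608/349⌉ = 40 − 39 = 1
n=55: ⌈(56·252)/349⌉ − ⌈(55·252)/349⌉ = ⌈14112/349⌉ − ⌈13860/349⌉ = 41 − 40 = 1
n=56: ⌈(57·252)/349⌉ − ⌈(56·252)/349⌉ = ⌈14364/349⌉ − ⌈14112/349⌉ = 42 − 41 = 1
n=57: ⌈(58·252)/349⌉ − ⌈(57·252)/349⌉ = ⌈14616/349⌉ − ⌈14364/349⌉ = 42 − 42 = 0
n=58: ⌈(59·252)/349⌉ − ⌈(58·252)/349⌉ = ⌈14868/349⌉ − ⌈14616/349⌉ = 43 − 42 = 1
n=59: ⌈(60·252)/349⌉ − ⌈(59·252)/349⌉ = ⌈15120/349⌉ − ⌈14868/349⌉ = 44 − 43 = 1
n=60: ⌈(61·252)/349⌉ − ⌈(60·252)/349⌉ = ⌈15372/349⌉ − ⌈15120/349⌉ = 45 − 44 = 1
n=61: ⌈(62·252)/349⌉ − ⌈(61·252)/349⌉ = ⌈15624/349⌉ − ⌈15372/349⌉ = 45 − 45 = 0
n=62: ⌈(63·252)/349⌉ − ⌈(62·252)/349⌉ = ⌈15876/349⌉ − ⌈15624/349⌉ = 46 − 45 = 1
n=63: ⌈(64·252)/349⌉ − ⌈(63·252)/349⌉ = ⌈16128/349⌉ − ⌈15876/349⌉ = 47 − 46 = 1
n=64: ⌈(65·252)/349⌉ − ⌈(64·252)/349⌉ = ⌈16380/349⌉ − ⌈16128/349⌉ = 47 − 47 = 0
n=65: ⌈(66·252)/349⌉ − ⌈(65·252)/349⌉ = ⌈16632/349⌉ − ⌈16380/349⌉ = 48 − 47 = 1
n=66: ⌈(67·252)/349⌉ − ⌈(66·252)/349⌉ = ⌈16884/349⌉ − ⌈16632/349⌉ = 49 − 48 = 1
n=67: ⌈(68·252)/349⌉ − ⌈(67·252)/349⌉ = ⌈17136/349⌉ − ⌈16884/349⌉ = 50 − 49 = 1
n=68: ⌈(69·252)/349⌉ − ⌈(68·252)/349⌉ = ⌈17388/349⌉ − ⌈17136/349⌉ = 50 − 50 = 0
n=69: ⌈(70·252)/349⌉ − ⌈(69·252)/349⌉ = ⌈17640/349⌉ − ⌈17388/349⌉ = 51 − 50 = 1
n=70: ⌈(71·252)/349⌉ − ⌈(70·252)/349⌉ = ⌈17892/349⌉ − ⌈17640/349⌉ = 52 − 51 = 1
n=71: ⌈(72·252)/349⌉ − ⌈(71·252)/349⌉ = ⌈18144/349⌉ − ⌈17892/349⌉ = 52 − 52 = 0
n=72: ⌈(73·252)/349⌉ − ⌈(72·252)/349⌉ = ⌈18396/349⌉ − ⌈18144/349⌉ = 53 − 52 = 1
n=73: ⌈(74·252)/349⌉ − ⌈(73·252)/349⌉ = ⌈18648/349⌉ − ⌈18396/349⌉ = 54 − 53 = 1
n=74: ⌈(75·252)/349⌉ − ⌈(74·252)/349⌉ = ⌈18900/349⌉ − ⌈18648/349⌉ = 55 − 54 = 1
n=75: ⌈(76·252)/349⌉ − ⌈(75·252)/349⌉ = ⌈19152/349⌉ − ⌈18900/349⌉ = 55 − 55 = 0
n=76: ⌈(77·252)/349⌉ − ⌈(76·252)/349⌉ = ⌈19404/349⌉ − ⌈19152/349⌉ = 56 − 55 = 1
n=77: ⌈(78·252)/349⌉ − ⌈(77·252)/349⌉ = ⌈19656/349⌉ − ⌈19404/349⌉ = 57 − 56 = 1
n=78: ⌈(79·252)/349⌉ − ⌈(78·252)/349⌉ = ⌈19908/349⌉ − ⌈19656/349⌉ = 58 − 57 = 1
n=79: ⌈(80·252)/349⌉ − ⌈(79·252)/349⌉ = ⌈20160/349⌉ − ⌈19908/349⌉ = 58 − 58 = 0
n=80: ⌈(81·252)/349⌉ − ⌈(80·252)/349⌉ = ⌈20412/349⌉ − ⌈20160/349⌉ = 59 − 58 = 1

111011101101110110111011101101110110111011101101110110111011101101110110111011101


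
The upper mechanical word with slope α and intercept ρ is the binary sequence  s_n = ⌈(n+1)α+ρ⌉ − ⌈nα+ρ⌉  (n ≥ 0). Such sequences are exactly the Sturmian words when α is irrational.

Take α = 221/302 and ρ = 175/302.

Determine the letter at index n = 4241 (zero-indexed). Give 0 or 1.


(n+1)α + ρ = (4242·221 + 175) / 302 = 937657/302
nα + ρ     = (4241·221 + 175) / 302 = 937436/302
⌈937657/302⌉ = 3105,  ⌈937436/302⌉ = 3105
s_{4241} = 3105 − 3105 = 0

0


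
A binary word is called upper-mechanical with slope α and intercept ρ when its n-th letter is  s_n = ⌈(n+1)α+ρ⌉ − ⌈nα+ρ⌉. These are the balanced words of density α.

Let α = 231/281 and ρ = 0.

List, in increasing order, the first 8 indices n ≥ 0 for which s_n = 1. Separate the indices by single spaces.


n=0: ⌈231/281⌉−⌈0/281⌉ = 1−0 = 1  ← one
n=1: ⌈462/281⌉−⌈231/281⌉ = 2−1 = 1  ← one
n=2: ⌈693/281⌉−⌈462/281⌉ = 3−2 = 1  ← one
n=3: ⌈924/281⌉−⌈693/281⌉ = 4−3 = 1  ← one
n=4: ⌈1155/281⌉−⌈924/281⌉ = 5−4 = 1  ← one
n=5: ⌈1386/281⌉−⌈1155/281⌉ = 5−5 = 0
n=6: ⌈1617/281⌉−⌈1386/281⌉ = 6−5 = 1  ← one
n=7: ⌈1848/281⌉−⌈1617/281⌉ = 7−6 = 1  ← one
n=8: ⌈2079/281⌉−⌈1848/281⌉ = 8−7 = 1  ← one
positions of the first 8 ones: 0 1 2 3 4 6 7 8

0 1 2 3 4 6 7 8


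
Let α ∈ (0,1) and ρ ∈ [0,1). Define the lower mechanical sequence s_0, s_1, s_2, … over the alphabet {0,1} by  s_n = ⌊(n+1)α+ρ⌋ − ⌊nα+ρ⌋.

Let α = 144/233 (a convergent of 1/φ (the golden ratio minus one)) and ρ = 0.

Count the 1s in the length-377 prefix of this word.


232

#1s = Σ_{n=0}^{376} s_n = Σ_{n=0}^{376} (⌊(n+1)α+ρ⌋ − ⌊nα+ρ⌋)
the sum telescopes: every ⌊nα+ρ⌋ with 0 < n < 377 appears once with + and once with −, leaving ⌊377α+ρ⌋ − ⌊0·α+ρ⌋
377α + ρ = (377·144) / 233 = 54288/233
ρ = 0/233
⌊54288/233⌋ = 232,  ⌊0/233⌋ = 0
#1s = 232 − 0 = 232


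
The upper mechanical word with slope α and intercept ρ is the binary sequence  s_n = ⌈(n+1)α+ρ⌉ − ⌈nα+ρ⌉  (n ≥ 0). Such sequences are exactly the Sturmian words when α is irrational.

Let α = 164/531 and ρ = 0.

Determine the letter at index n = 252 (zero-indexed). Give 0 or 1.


(n+1)α + ρ = (253·164) / 531 = 41492/531
nα + ρ     = (252·164) / 531 = 41328/531
⌈41492/531⌉ = 79,  ⌈41328/531⌉ = 78
s_{252} = 79 − 78 = 1

1


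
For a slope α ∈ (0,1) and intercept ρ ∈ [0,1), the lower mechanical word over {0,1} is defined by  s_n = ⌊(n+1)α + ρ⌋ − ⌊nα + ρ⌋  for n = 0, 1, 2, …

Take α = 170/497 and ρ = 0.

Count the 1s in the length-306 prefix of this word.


104

#1s = Σ_{n=0}^{305} s_n = Σ_{n=0}^{305} (⌊(n+1)α+ρ⌋ − ⌊nα+ρ⌋)
the sum telescopes: every ⌊nα+ρ⌋ with 0 < n < 306 appears once with + and once with −, leaving ⌊306α+ρ⌋ − ⌊0·α+ρ⌋
306α + ρ = (306·170) / 497 = 52020/497
ρ = 0/497
⌊52020/497⌋ = 104,  ⌊0/497⌋ = 0
#1s = 104 − 0 = 104


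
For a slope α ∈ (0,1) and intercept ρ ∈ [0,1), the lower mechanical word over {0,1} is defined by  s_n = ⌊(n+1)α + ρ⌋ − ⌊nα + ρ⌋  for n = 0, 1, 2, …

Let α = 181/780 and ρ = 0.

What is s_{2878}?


(n+1)α + ρ = (2879·181) / 780 = 521099/780
nα + ρ     = (2878·181) / 780 = 520918/780
⌊521099/780⌋ = 668,  ⌊520918/780⌋ = 667
s_{2878} = 668 − 667 = 1

1


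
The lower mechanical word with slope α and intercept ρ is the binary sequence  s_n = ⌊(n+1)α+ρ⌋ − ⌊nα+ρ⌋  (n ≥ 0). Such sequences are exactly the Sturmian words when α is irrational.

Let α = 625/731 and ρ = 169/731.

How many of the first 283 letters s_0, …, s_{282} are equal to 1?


242

#1s = Σ_{n=0}^{282} s_n = Σ_{n=0}^{282} (⌊(n+1)α+ρ⌋ − ⌊nα+ρ⌋)
the sum telescopes: every ⌊nα+ρ⌋ with 0 < n < 283 appears once with + and once with −, leaving ⌊283α+ρ⌋ − ⌊0·α+ρ⌋
283α + ρ = (283·625 + 169) / 731 = 177044/731
ρ = 169/731
⌊177044/731⌋ = 242,  ⌊169/731⌋ = 0
#1s = 242 − 0 = 242


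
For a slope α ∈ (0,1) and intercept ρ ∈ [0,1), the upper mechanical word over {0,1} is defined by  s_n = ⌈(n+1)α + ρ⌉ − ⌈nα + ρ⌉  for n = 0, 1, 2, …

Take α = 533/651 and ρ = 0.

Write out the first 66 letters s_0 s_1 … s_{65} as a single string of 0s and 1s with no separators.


111110111110111101111101111011111011110111110111101111101111011111

n=0: ⌈(1·533)/651⌉ − ⌈(0·533)/651⌉ = ⌈533/651⌉ − ⌈0/651⌉ = 1 − 0 = 1
n=1: ⌈(2·533)/651⌉ − ⌈(1·533)/651⌉ = ⌈1066/651⌉ − ⌈533/651⌉ = 2 − 1 = 1
n=2: ⌈(3·533)/651⌉ − ⌈(2·533)/651⌉ = ⌈1599/651⌉ − ⌈1066/651⌉ = 3 − 2 = 1
n=3: ⌈(4·533)/651⌉ − ⌈(3·533)/651⌉ = ⌈2132/651⌉ − ⌈1599/651⌉ = 4 − 3 = 1
n=4: ⌈(5·533)/651⌉ − ⌈(4·533)/651⌉ = ⌈2665/651⌉ − ⌈2132/651⌉ = 5 − 4 = 1
n=5: ⌈(6·533)/651⌉ − ⌈(5·533)/651⌉ = ⌈3198/651⌉ − ⌈2665/651⌉ = 5 − 5 = 0
n=6: ⌈(7·533)/651⌉ − ⌈(6·533)/651⌉ = ⌈3731/651⌉ − ⌈3198/651⌉ = 6 − 5 = 1
n=7: ⌈(8·533)/651⌉ − ⌈(7·533)/651⌉ = ⌈4264/651⌉ − ⌈3731/651⌉ = 7 − 6 = 1
n=8: ⌈(9·533)/651⌉ − ⌈(8·533)/651⌉ = ⌈4797/651⌉ − ⌈4264/651⌉ = 8 − 7 = 1
n=9: ⌈(10·533)/651⌉ − ⌈(9·533)/651⌉ = ⌈5330/651⌉ − ⌈4797/651⌉ = 9 − 8 = 1
n=10: ⌈(11·533)/651⌉ − ⌈(10·533)/651⌉ = ⌈5863/651⌉ − ⌈5330/651⌉ = 10 − 9 = 1
n=11: ⌈(12·533)/651⌉ − ⌈(11·533)/651⌉ = ⌈6396/651⌉ − ⌈5863/651⌉ = 10 − 10 = 0
n=12: ⌈(13·533)/651⌉ − ⌈(12·533)/651⌉ = ⌈6929/651⌉ − ⌈6396/651⌉ = 11 − 10 = 1
n=13: ⌈(14·533)/651⌉ − ⌈(13·533)/651⌉ = ⌈7462/651⌉ − ⌈6929/651⌉ = 12 − 11 = 1
n=14: ⌈(15·533)/651⌉ − ⌈(14·533)/651⌉ = ⌈7995/651⌉ − ⌈7462/651⌉ = 13 − 12 = 1
n=15: ⌈(16·533)/651⌉ − ⌈(15·533)/651⌉ = ⌈8528/651⌉ − ⌈7995/651⌉ = 14 − 13 = 1
n=16: ⌈(17·533)/651⌉ − ⌈(16·533)/651⌉ = ⌈9061/651⌉ − ⌈8528/651⌉ = 14 − 14 = 0
n=17: ⌈(18·533)/651⌉ − ⌈(17·533)/651⌉ = ⌈9594/651⌉ − ⌈9061/651⌉ = 15 − 14 = 1
n=18: ⌈(19·533)/651⌉ − ⌈(18·533)/651⌉ = ⌈10127/651⌉ − ⌈9594/651⌉ = 16 − 15 = 1
n=19: ⌈(20·533)/651⌉ − ⌈(19·533)/651⌉ = ⌈10660/651⌉ − ⌈10127/651⌉ = 17 − 16 = 1
n=20: ⌈(21·533)/651⌉ − ⌈(20·533)/651⌉ = ⌈11193/651⌉ − ⌈10660/651⌉ = 18 − 17 = 1
n=21: ⌈(22·533)/651⌉ − ⌈(21·533)/651⌉ = ⌈11726/651⌉ − ⌈11193/651⌉ = 19 − 18 = 1
n=22: ⌈(23·533)/651⌉ − ⌈(22·533)/651⌉ = ⌈12259/651⌉ − ⌈11726/651⌉ = 19 − 19 = 0
n=23: ⌈(24·533)/651⌉ − ⌈(23·533)/651⌉ = ⌈12792/651⌉ − ⌈12259/651⌉ = 20 − 19 = 1
n=24: ⌈(25·533)/651⌉ − ⌈(24·533)/651⌉ = ⌈13325/651⌉ − ⌈12792/651⌉ = 21 − 20 = 1
n=25: ⌈(26·533)/651⌉ − ⌈(25·533)/651⌉ = ⌈13858/651⌉ − ⌈13325/651⌉ = 22 − 21 = 1
n=26: ⌈(27·533)/651⌉ − ⌈(26·533)/651⌉ = ⌈14391/651⌉ − ⌈13858/651⌉ = 23 − 22 = 1
n=27: ⌈(28·533)/651⌉ − ⌈(27·533)/651⌉ = ⌈14924/651⌉ − ⌈14391/651⌉ = 23 − 23 = 0
n=28: ⌈(29·533)/651⌉ − ⌈(28·533)/651⌉ = ⌈15457/651⌉ − ⌈14924/651⌉ = 24 − 23 = 1
n=29: ⌈(30·533)/651⌉ − ⌈(29·533)/651⌉ = ⌈15990/651⌉ − ⌈15457/651⌉ = 25 − 24 = 1
n=30: ⌈(31·533)/651⌉ − ⌈(30·533)/651⌉ = ⌈16523/651⌉ − ⌈15990/651⌉ = 26 − 25 = 1
n=31: ⌈(32·533)/651⌉ − ⌈(31·533)/651⌉ = ⌈17056/651⌉ − ⌈16523/651⌉ = 27 − 26 = 1
n=32: ⌈(33·533)/651⌉ − ⌈(32·533)/651⌉ = ⌈17589/651⌉ − ⌈17056/651⌉ = 28 − 27 = 1
n=33: ⌈(34·533)/651⌉ − ⌈(33·533)/651⌉ = ⌈18122/651⌉ − ⌈17589/651⌉ = 28 − 28 = 0
n=34: ⌈(35·533)/651⌉ − ⌈(34·533)/651⌉ = ⌈18655/651⌉ − ⌈18122/651⌉ = 29 − 28 = 1
n=35: ⌈(36·533)/651⌉ − ⌈(35·533)/651⌉ = ⌈19188/651⌉ − ⌈18655/651⌉ = 30 − 29 = 1
n=36: ⌈(37·533)/651⌉ − ⌈(36·533)/651⌉ = ⌈19721/651⌉ − ⌈19188/651⌉ = 31 − 30 = 1
n=37: ⌈(38·533)/651⌉ − ⌈(37·533)/651⌉ = ⌈20254/651⌉ − ⌈19721/651⌉ = 32 − 31 = 1
n=38: ⌈(39·533)/651⌉ − ⌈(38·533)/651⌉ = ⌈20787/651⌉ − ⌈20254/651⌉ = 32 − 32 = 0
n=39: ⌈(40·533)/651⌉ − ⌈(39·533)/651⌉ = ⌈21320/651⌉ − ⌈20787/651⌉ = 33 − 32 = 1
n=40: ⌈(41·533)/651⌉ − ⌈(40·533)/651⌉ = ⌈21853/651⌉ − ⌈21320/651⌉ = 34 − 33 = 1
n=41: ⌈(42·533)/651⌉ − ⌈(41·533)/651⌉ = ⌈22386/651⌉ − ⌈21853/651⌉ = 35 − 34 = 1
n=42: ⌈(43·533)/651⌉ − ⌈(42·533)/651⌉ = ⌈22919/651⌉ − ⌈22386/651⌉ = 36 − 35 = 1
n=43: ⌈(44·533)/651⌉ − ⌈(43·533)/651⌉ = ⌈23452/651⌉ − ⌈22919/651⌉ = 37 − 36 = 1
n=44: ⌈(45·533)/651⌉ − ⌈(44·533)/651⌉ = ⌈23985/651⌉ − ⌈23452/651⌉ = 37 − 37 = 0
n=45: ⌈(46·533)/651⌉ − ⌈(45·533)/651⌉ = ⌈24518/651⌉ − ⌈23985/651⌉ = 38 − 37 = 1
n=46: ⌈(47·533)/651⌉ − ⌈(46·533)/651⌉ = ⌈25051/651⌉ − ⌈24518/651⌉ = 39 − 38 = 1
n=47: ⌈(48·533)/651⌉ − ⌈(47·533)/651⌉ = ⌈25584/651⌉ − ⌈25051/651⌉ = 40 − 39 = 1
n=48: ⌈(49·533)/651⌉ − ⌈(48·533)/651⌉ = ⌈26117/651⌉ − ⌈25584/651⌉ = 41 − 40 = 1
n=49: ⌈(50·533)/651⌉ − ⌈(49·533)/651⌉ = ⌈26650/651⌉ − ⌈26117/651⌉ = 41 − 41 = 0
n=50: ⌈(51·533)/651⌉ − ⌈(50·533)/651⌉ = ⌈27183/651⌉ − ⌈26650/651⌉ = 42 − 41 = 1
n=51: ⌈(52·533)/651⌉ − ⌈(51·533)/651⌉ = ⌈27716/651⌉ − ⌈27183/651⌉ = 43 − 42 = 1
n=52: ⌈(53·533)/651⌉ − ⌈(52·533)/651⌉ = ⌈28249/651⌉ − ⌈27716/651⌉ = 44 − 43 = 1
n=53: ⌈(54·533)/651⌉ − ⌈(53·533)/651⌉ = ⌈28782/651⌉ − ⌈28249/651⌉ = 45 − 44 = 1
n=54: ⌈(55·533)/651⌉ − ⌈(54·533)/651⌉ = ⌈29315/651⌉ − ⌈28782/651⌉ = 46 − 45 = 1
n=55: ⌈(56·533)/651⌉ − ⌈(55·533)/651⌉ = ⌈29848/651⌉ − ⌈29315/651⌉ = 46 − 46 = 0
n=56: ⌈(57·533)/651⌉ − ⌈(56·533)/651⌉ = ⌈30381/651⌉ − ⌈29848/651⌉ = 47 − 46 = 1
n=57: ⌈(58·533)/651⌉ − ⌈(57·533)/651⌉ = ⌈30914/651⌉ − ⌈30381/651⌉ = 48 − 47 = 1
n=58: ⌈(59·533)/651⌉ − ⌈(58·533)/651⌉ = ⌈31447/651⌉ − ⌈30914/651⌉ = 49 − 48 = 1
n=59: ⌈(60·533)/651⌉ − ⌈(59·533)/651⌉ = ⌈31980/651⌉ − ⌈31447/651⌉ = 50 − 49 = 1
n=60: ⌈(61·533)/651⌉ − ⌈(60·533)/651⌉ = ⌈32513/651⌉ − ⌈31980/651⌉ = 50 − 50 = 0
n=61: ⌈(62·533)/651⌉ − ⌈(61·533)/651⌉ = ⌈33046/651⌉ − ⌈32513/651⌉ = 51 − 50 = 1
n=62: ⌈(63·533)/651⌉ − ⌈(62·533)/651⌉ = ⌈33579/651⌉ − ⌈33046/651⌉ = 52 − 51 = 1
n=63: ⌈(64·533)/651⌉ − ⌈(63·533)/651⌉ = ⌈34112/651⌉ − ⌈33579/651⌉ = 53 − 52 = 1
n=64: ⌈(65·533)/651⌉ − ⌈(64·533)/651⌉ = ⌈34645/651⌉ − ⌈34112/651⌉ = 54 − 53 = 1
n=65: ⌈(66·533)/651⌉ − ⌈(65·533)/651⌉ = ⌈35178/651⌉ − ⌈34645/651⌉ = 55 − 54 = 1


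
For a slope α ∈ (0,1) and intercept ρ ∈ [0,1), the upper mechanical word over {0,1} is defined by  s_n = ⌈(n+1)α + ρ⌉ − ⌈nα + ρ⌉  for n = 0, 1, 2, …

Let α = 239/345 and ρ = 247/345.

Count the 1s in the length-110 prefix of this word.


#1s = Σ_{n=0}^{109} s_n = Σ_{n=0}^{109} (⌈(n+1)α+ρ⌉ − ⌈nα+ρ⌉)
the sum telescopes: every ⌈nα+ρ⌉ with 0 < n < 110 appears once with + and once with −, leaving ⌈110α+ρ⌉ − ⌈0·α+ρ⌉
110α + ρ = (110·239 + 247) / 345 = 26537/345
ρ = 247/345
⌈26537/345⌉ = 77,  ⌈247/345⌉ = 1
#1s = 77 − 1 = 76

76


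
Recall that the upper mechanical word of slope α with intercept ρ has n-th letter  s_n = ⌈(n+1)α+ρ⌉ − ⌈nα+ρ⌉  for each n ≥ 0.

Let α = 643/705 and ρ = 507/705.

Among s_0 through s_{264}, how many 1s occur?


#1s = Σ_{n=0}^{264} s_n = Σ_{n=0}^{264} (⌈(n+1)α+ρ⌉ − ⌈nα+ρ⌉)
the sum telescopes: every ⌈nα+ρ⌉ with 0 < n < 265 appears once with + and once with −, leaving ⌈265α+ρ⌉ − ⌈0·α+ρ⌉
265α + ρ = (265·643 + 507) / 705 = 170902/705
ρ = 507/705
⌈170902/705⌉ = 243,  ⌈507/705⌉ = 1
#1s = 243 − 1 = 242

242


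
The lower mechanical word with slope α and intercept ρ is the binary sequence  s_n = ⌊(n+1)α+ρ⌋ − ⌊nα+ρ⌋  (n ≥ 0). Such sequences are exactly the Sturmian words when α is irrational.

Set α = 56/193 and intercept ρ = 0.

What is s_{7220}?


1

(n+1)α + ρ = (7221·56) / 193 = 404376/193
nα + ρ     = (7220·56) / 193 = 404320/193
⌊404376/193⌋ = 2095,  ⌊404320/193⌋ = 2094
s_{7220} = 2095 − 2094 = 1


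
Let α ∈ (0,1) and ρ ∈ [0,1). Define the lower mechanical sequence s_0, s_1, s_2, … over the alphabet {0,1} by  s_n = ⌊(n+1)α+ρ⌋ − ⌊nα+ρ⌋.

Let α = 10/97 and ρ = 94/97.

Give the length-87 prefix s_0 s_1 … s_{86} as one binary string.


100000000100000000010000000001000000000100000000100000000010000000001000000001000000000

n=0: ⌊(1·10+94)/97⌋ − ⌊(0·10+94)/97⌋ = ⌊104/97⌋ − ⌊94/97⌋ = 1 − 0 = 1
n=1: ⌊(2·10+94)/97⌋ − ⌊(1·10+94)/97⌋ = ⌊114/97⌋ − ⌊104/97⌋ = 1 − 1 = 0
n=2: ⌊(3·10+94)/97⌋ − ⌊(2·10+94)/97⌋ = ⌊124/97⌋ − ⌊114/97⌋ = 1 − 1 = 0
n=3: ⌊(4·10+94)/97⌋ − ⌊(3·10+94)/97⌋ = ⌊134/97⌋ − ⌊124/97⌋ = 1 − 1 = 0
n=4: ⌊(5·10+94)/97⌋ − ⌊(4·10+94)/97⌋ = ⌊144/97⌋ − ⌊134/97⌋ = 1 − 1 = 0
n=5: ⌊(6·10+94)/97⌋ − ⌊(5·10+94)/97⌋ = ⌊154/97⌋ − ⌊144/97⌋ = 1 − 1 = 0
n=6: ⌊(7·10+94)/97⌋ − ⌊(6·10+94)/97⌋ = ⌊164/97⌋ − ⌊154/97⌋ = 1 − 1 = 0
n=7: ⌊(8·10+94)/97⌋ − ⌊(7·10+94)/97⌋ = ⌊174/97⌋ − ⌊164/97⌋ = 1 − 1 = 0
n=8: ⌊(9·10+94)/97⌋ − ⌊(8·10+94)/97⌋ = ⌊184/97⌋ − ⌊174/97⌋ = 1 − 1 = 0
n=9: ⌊(10·10+94)/97⌋ − ⌊(9·10+94)/97⌋ = ⌊194/97⌋ − ⌊184/97⌋ = 2 − 1 = 1
n=10: ⌊(11·10+94)/97⌋ − ⌊(10·10+94)/97⌋ = ⌊204/97⌋ − ⌊194/97⌋ = 2 − 2 = 0
n=11: ⌊(12·10+94)/97⌋ − ⌊(11·10+94)/97⌋ = ⌊214/97⌋ − ⌊204/97⌋ = 2 − 2 = 0
n=12: ⌊(13·10+94)/97⌋ − ⌊(12·10+94)/97⌋ = ⌊224/97⌋ − ⌊214/97⌋ = 2 − 2 = 0
n=13: ⌊(14·10+94)/97⌋ − ⌊(13·10+94)/97⌋ = ⌊234/97⌋ − ⌊224/97⌋ = 2 − 2 = 0
n=14: ⌊(15·10+94)/97⌋ − ⌊(14·10+94)/97⌋ = ⌊244/97⌋ − ⌊234/97⌋ = 2 − 2 = 0
n=15: ⌊(16·10+94)/97⌋ − ⌊(15·10+94)/97⌋ = ⌊254/97⌋ − ⌊244/97⌋ = 2 − 2 = 0
n=16: ⌊(17·10+94)/97⌋ − ⌊(16·10+94)/97⌋ = ⌊264/97⌋ − ⌊254/97⌋ = 2 − 2 = 0
n=17: ⌊(18·10+94)/97⌋ − ⌊(17·10+94)/97⌋ = ⌊274/97⌋ − ⌊264/97⌋ = 2 − 2 = 0
n=18: ⌊(19·10+94)/97⌋ − ⌊(18·10+94)/97⌋ = ⌊284/97⌋ − ⌊274/97⌋ = 2 − 2 = 0
n=19: ⌊(20·10+94)/97⌋ − ⌊(19·10+94)/97⌋ = ⌊294/97⌋ − ⌊284/97⌋ = 3 − 2 = 1
n=20: ⌊(21·10+94)/97⌋ − ⌊(20·10+94)/97⌋ = ⌊304/97⌋ − ⌊294/97⌋ = 3 − 3 = 0
n=21: ⌊(22·10+94)/97⌋ − ⌊(21·10+94)/97⌋ = ⌊314/97⌋ − ⌊304/97⌋ = 3 − 3 = 0
n=22: ⌊(23·10+94)/97⌋ − ⌊(22·10+94)/97⌋ = ⌊324/97⌋ − ⌊314/97⌋ = 3 − 3 = 0
n=23: ⌊(24·10+94)/97⌋ − ⌊(23·10+94)/97⌋ = ⌊334/97⌋ − ⌊324/97⌋ = 3 − 3 = 0
n=24: ⌊(25·10+94)/97⌋ − ⌊(24·10+94)/97⌋ = ⌊344/97⌋ − ⌊334/97⌋ = 3 − 3 = 0
n=25: ⌊(26·10+94)/97⌋ − ⌊(25·10+94)/97⌋ = ⌊354/97⌋ − ⌊344/97⌋ = 3 − 3 = 0
n=26: ⌊(27·10+94)/97⌋ − ⌊(26·10+94)/97⌋ = ⌊364/97⌋ − ⌊354/97⌋ = 3 − 3 = 0
n=27: ⌊(28·10+94)/97⌋ − ⌊(27·10+94)/97⌋ = ⌊374/97⌋ − ⌊364/97⌋ = 3 − 3 = 0
n=28: ⌊(29·10+94)/97⌋ − ⌊(28·10+94)/97⌋ = ⌊384/97⌋ − ⌊374/97⌋ = 3 − 3 = 0
n=29: ⌊(30·10+94)/97⌋ − ⌊(29·10+94)/97⌋ = ⌊394/97⌋ − ⌊384/97⌋ = 4 − 3 = 1
n=30: ⌊(31·10+94)/97⌋ − ⌊(30·10+94)/97⌋ = ⌊404/97⌋ − ⌊394/97⌋ = 4 − 4 = 0
n=31: ⌊(32·10+94)/97⌋ − ⌊(31·10+94)/97⌋ = ⌊414/97⌋ − ⌊404/97⌋ = 4 − 4 = 0
n=32: ⌊(33·10+94)/97⌋ − ⌊(32·10+94)/97⌋ = ⌊424/97⌋ − ⌊414/97⌋ = 4 − 4 = 0
n=33: ⌊(34·10+94)/97⌋ − ⌊(33·10+94)/97⌋ = ⌊434/97⌋ − ⌊424/97⌋ = 4 − 4 = 0
n=34: ⌊(35·10+94)/97⌋ − ⌊(34·10+94)/97⌋ = ⌊444/97⌋ − ⌊434/97⌋ = 4 − 4 = 0
n=35: ⌊(36·10+94)/97⌋ − ⌊(35·10+94)/97⌋ = ⌊454/97⌋ − ⌊444/97⌋ = 4 − 4 = 0
n=36: ⌊(37·10+94)/97⌋ − ⌊(36·10+94)/97⌋ = ⌊464/97⌋ − ⌊454/97⌋ = 4 − 4 = 0
n=37: ⌊(38·10+94)/97⌋ − ⌊(37·10+94)/97⌋ = ⌊474/97⌋ − ⌊464/97⌋ = 4 − 4 = 0
n=38: ⌊(39·10+94)/97⌋ − ⌊(38·10+94)/97⌋ = ⌊484/97⌋ − ⌊474/97⌋ = 4 − 4 = 0
n=39: ⌊(40·10+94)/97⌋ − ⌊(39·10+94)/97⌋ = ⌊494/97⌋ − ⌊484/97⌋ = 5 − 4 = 1
n=40: ⌊(41·10+94)/97⌋ − ⌊(40·10+94)/97⌋ = ⌊504/97⌋ − ⌊494/97⌋ = 5 − 5 = 0
n=41: ⌊(42·10+94)/97⌋ − ⌊(41·10+94)/97⌋ = ⌊514/97⌋ − ⌊504/97⌋ = 5 − 5 = 0
n=42: ⌊(43·10+94)/97⌋ − ⌊(42·10+94)/97⌋ = ⌊524/97⌋ − ⌊514/97⌋ = 5 − 5 = 0
n=43: ⌊(44·10+94)/97⌋ − ⌊(43·10+94)/97⌋ = ⌊534/97⌋ − ⌊524/97⌋ = 5 − 5 = 0
n=44: ⌊(45·10+94)/97⌋ − ⌊(44·10+94)/97⌋ = ⌊544/97⌋ − ⌊534/97⌋ = 5 − 5 = 0
n=45: ⌊(46·10+94)/97⌋ − ⌊(45·10+94)/97⌋ = ⌊554/97⌋ − ⌊544/97⌋ = 5 − 5 = 0
n=46: ⌊(47·10+94)/97⌋ − ⌊(46·10+94)/97⌋ = ⌊564/97⌋ − ⌊554/97⌋ = 5 − 5 = 0
n=47: ⌊(48·10+94)/97⌋ − ⌊(47·10+94)/97⌋ = ⌊574/97⌋ − ⌊564/97⌋ = 5 − 5 = 0
n=48: ⌊(49·10+94)/97⌋ − ⌊(48·10+94)/97⌋ = ⌊584/97⌋ − ⌊574/97⌋ = 6 − 5 = 1
n=49: ⌊(50·10+94)/97⌋ − ⌊(49·10+94)/97⌋ = ⌊594/97⌋ − ⌊584/97⌋ = 6 − 6 = 0
n=50: ⌊(51·10+94)/97⌋ − ⌊(50·10+94)/97⌋ = ⌊604/97⌋ − ⌊594/97⌋ = 6 − 6 = 0
n=51: ⌊(52·10+94)/97⌋ − ⌊(51·10+94)/97⌋ = ⌊614/97⌋ − ⌊604/97⌋ = 6 − 6 = 0
n=52: ⌊(53·10+94)/97⌋ − ⌊(52·10+94)/97⌋ = ⌊624/97⌋ − ⌊614/97⌋ = 6 − 6 = 0
n=53: ⌊(54·10+94)/97⌋ − ⌊(53·10+94)/97⌋ = ⌊634/97⌋ − ⌊624/97⌋ = 6 − 6 = 0
n=54: ⌊(55·10+94)/97⌋ − ⌊(54·10+94)/97⌋ = ⌊644/97⌋ − ⌊634/97⌋ = 6 − 6 = 0
n=55: ⌊(56·10+94)/97⌋ − ⌊(55·10+94)/97⌋ = ⌊654/97⌋ − ⌊644/97⌋ = 6 − 6 = 0
n=56: ⌊(57·10+94)/97⌋ − ⌊(56·10+94)/97⌋ = ⌊664/97⌋ − ⌊654/97⌋ = 6 − 6 = 0
n=57: ⌊(58·10+94)/97⌋ − ⌊(57·10+94)/97⌋ = ⌊674/97⌋ − ⌊664/97⌋ = 6 − 6 = 0
n=58: ⌊(59·10+94)/97⌋ − ⌊(58·10+94)/97⌋ = ⌊684/97⌋ − ⌊674/97⌋ = 7 − 6 = 1
n=59: ⌊(60·10+94)/97⌋ − ⌊(59·10+94)/97⌋ = ⌊694/97⌋ − ⌊684/97⌋ = 7 − 7 = 0
n=60: ⌊(61·10+94)/97⌋ − ⌊(60·10+94)/97⌋ = ⌊704/97⌋ − ⌊694/97⌋ = 7 − 7 = 0
n=61: ⌊(62·10+94)/97⌋ − ⌊(61·10+94)/97⌋ = ⌊714/97⌋ − ⌊704/97⌋ = 7 − 7 = 0
n=62: ⌊(63·10+94)/97⌋ − ⌊(62·10+94)/97⌋ = ⌊724/97⌋ − ⌊714/97⌋ = 7 − 7 = 0
n=63: ⌊(64·10+94)/97⌋ − ⌊(63·10+94)/97⌋ = ⌊734/97⌋ − ⌊724/97⌋ = 7 − 7 = 0
n=64: ⌊(65·10+94)/97⌋ − ⌊(64·10+94)/97⌋ = ⌊744/97⌋ − ⌊734/97⌋ = 7 − 7 = 0
n=65: ⌊(66·10+94)/97⌋ − ⌊(65·10+94)/97⌋ = ⌊754/97⌋ − ⌊744/97⌋ = 7 − 7 = 0
n=66: ⌊(67·10+94)/97⌋ − ⌊(66·10+94)/97⌋ = ⌊764/97⌋ − ⌊754/97⌋ = 7 − 7 = 0
n=67: ⌊(68·10+94)/97⌋ − ⌊(67·10+94)/97⌋ = ⌊774/97⌋ − ⌊764/97⌋ = 7 − 7 = 0
n=68: ⌊(69·10+94)/97⌋ − ⌊(68·10+94)/97⌋ = ⌊784/97⌋ − ⌊774/97⌋ = 8 − 7 = 1
n=69: ⌊(70·10+94)/97⌋ − ⌊(69·10+94)/97⌋ = ⌊794/97⌋ − ⌊784/97⌋ = 8 − 8 = 0
n=70: ⌊(71·10+94)/97⌋ − ⌊(70·10+94)/97⌋ = ⌊804/97⌋ − ⌊794/97⌋ = 8 − 8 = 0
n=71: ⌊(72·10+94)/97⌋ − ⌊(71·10+94)/97⌋ = ⌊814/97⌋ − ⌊804/97⌋ = 8 − 8 = 0
n=72: ⌊(73·10+94)/97⌋ − ⌊(72·10+94)/97⌋ = ⌊824/97⌋ − ⌊814/97⌋ = 8 − 8 = 0
n=73: ⌊(74·10+94)/97⌋ − ⌊(73·10+94)/97⌋ = ⌊834/97⌋ − ⌊824/97⌋ = 8 − 8 = 0
n=74: ⌊(75·10+94)/97⌋ − ⌊(74·10+94)/97⌋ = ⌊844/97⌋ − ⌊834/97⌋ = 8 − 8 = 0
n=75: ⌊(76·10+94)/97⌋ − ⌊(75·10+94)/97⌋ = ⌊854/97⌋ − ⌊844/97⌋ = 8 − 8 = 0
n=76: ⌊(77·10+94)/97⌋ − ⌊(76·10+94)/97⌋ = ⌊864/97⌋ − ⌊854/97⌋ = 8 − 8 = 0
n=77: ⌊(78·10+94)/97⌋ − ⌊(77·10+94)/97⌋ = ⌊874/97⌋ − ⌊864/97⌋ = 9 − 8 = 1
n=78: ⌊(79·10+94)/97⌋ − ⌊(78·10+94)/97⌋ = ⌊884/97⌋ − ⌊874/97⌋ = 9 − 9 = 0
n=79: ⌊(80·10+94)/97⌋ − ⌊(79·10+94)/97⌋ = ⌊894/97⌋ − ⌊884/97⌋ = 9 − 9 = 0
n=80: ⌊(81·10+94)/97⌋ − ⌊(80·10+94)/97⌋ = ⌊904/97⌋ − ⌊894/97⌋ = 9 − 9 = 0
n=81: ⌊(82·10+94)/97⌋ − ⌊(81·10+94)/97⌋ = ⌊914/97⌋ − ⌊904/97⌋ = 9 − 9 = 0
n=82: ⌊(83·10+94)/97⌋ − ⌊(82·10+94)/97⌋ = ⌊924/97⌋ − ⌊914/97⌋ = 9 − 9 = 0
n=83: ⌊(84·10+94)/97⌋ − ⌊(83·10+94)/97⌋ = ⌊934/97⌋ − ⌊924/97⌋ = 9 − 9 = 0
n=84: ⌊(85·10+94)/97⌋ − ⌊(84·10+94)/97⌋ = ⌊944/97⌋ − ⌊934/97⌋ = 9 − 9 = 0
n=85: ⌊(86·10+94)/97⌋ − ⌊(85·10+94)/97⌋ = ⌊954/97⌋ − ⌊944/97⌋ = 9 − 9 = 0
n=86: ⌊(87·10+94)/97⌋ − ⌊(86·10+94)/97⌋ = ⌊964/97⌋ − ⌊954/97⌋ = 9 − 9 = 0
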